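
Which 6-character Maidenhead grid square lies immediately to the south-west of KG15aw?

Longitude subsquare a = 0; −1 → -1, wraps to 23 = x, carry into square.
Longitude square 1; −1 → 0.
Latitude subsquare w = 22; −1 → 21 = v.

KG05xv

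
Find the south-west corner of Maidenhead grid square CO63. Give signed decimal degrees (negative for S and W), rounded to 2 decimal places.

53.00, -128.00

Field C=2, O=14: +2·20° lon, +14·10° lat → SW at lon -140°, lat 50°.
Square 6, 3: +6·2° lon, +3·1° lat → SW at lon -128°, lat 53°.
latitude 53.00, longitude -128.00.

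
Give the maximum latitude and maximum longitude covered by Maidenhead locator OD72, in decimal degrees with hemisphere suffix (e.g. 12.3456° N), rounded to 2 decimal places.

57.00° S, 116.00° E

Field O=14, D=3: +14·20° lon, +3·10° lat → SW at lon 100°, lat -60°.
Square 7, 2: +7·2° lon, +2·1° lat → SW at lon 114°, lat -58°.
Cell spans 2° lon × 1° lat. NE corner is SW corner plus one full cell.
latitude 57.00° S, longitude 116.00° E.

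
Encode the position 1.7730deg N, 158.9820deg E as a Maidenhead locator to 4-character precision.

QJ91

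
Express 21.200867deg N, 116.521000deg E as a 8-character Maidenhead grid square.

OL81ge28

Shift to the Maidenhead origin (180°W, 90°S): lon 296.52100, lat 111.20087.
Field (20°×10°, letters A–R): 296.52100/20 → 14 → O, 111.20087/10 → 11 → L; chars OL.
Square (2°×1°, digits 0–9): 16.52100/2 → 8, 1.20087/1 → 1; chars 81.
Subsquare (5′×2.5′, letters a–x): 0.52100/0.0833333 → 6 → g, 0.20087/0.0416667 → 4 → e; chars ge.
Extended square (30″×15″, digits 0–9): 0.02100/0.00833333 → 2, 0.03420/0.00416667 → 8; chars 28.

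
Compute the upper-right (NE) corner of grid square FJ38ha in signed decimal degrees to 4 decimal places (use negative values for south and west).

8.0417, -73.3333

Field F=5, J=9: +5·20° lon, +9·10° lat → SW at lon -80°, lat 0°.
Square 3, 8: +3·2° lon, +8·1° lat → SW at lon -74°, lat 8°.
Subsquare h=7, a=0: +7·0.0833333° lon, +0·0.0416667° lat → SW at lon -73.4167°, lat 8°.
Cell spans 0.0833333° lon × 0.0416667° lat. NE corner is SW corner plus one full cell.
latitude 8.0417, longitude -73.3333.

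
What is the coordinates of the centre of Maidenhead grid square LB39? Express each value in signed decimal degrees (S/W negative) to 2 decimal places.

-70.50, 47.00

Field L=11, B=1: +11·20° lon, +1·10° lat → SW at lon 40°, lat -80°.
Square 3, 9: +3·2° lon, +9·1° lat → SW at lon 46°, lat -71°.
Cell spans 2° lon × 1° lat. Centre is SW corner plus half of each.
latitude -70.50, longitude 47.00.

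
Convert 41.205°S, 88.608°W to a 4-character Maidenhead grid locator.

Shift to the Maidenhead origin (180°W, 90°S): lon 91.39, lat 48.80.
Field (20°×10°, letters A–R): 91.39/20 → 4 → E, 48.80/10 → 4 → E; chars EE.
Square (2°×1°, digits 0–9): 11.39/2 → 5, 8.80/1 → 8; chars 58.

EE58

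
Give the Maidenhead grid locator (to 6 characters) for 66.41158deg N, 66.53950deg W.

FP66rj

Shift to the Maidenhead origin (180°W, 90°S): lon 113.4605, lat 156.4116.
Field (20°×10°, letters A–R): 113.4605/20 → 5 → F, 156.4116/10 → 15 → P; chars FP.
Square (2°×1°, digits 0–9): 13.4605/2 → 6, 6.4116/1 → 6; chars 66.
Subsquare (5′×2.5′, letters a–x): 1.4605/0.0833333 → 17 → r, 0.4116/0.0416667 → 9 → j; chars rj.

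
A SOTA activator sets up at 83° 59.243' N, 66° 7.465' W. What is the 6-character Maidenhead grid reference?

Shift to the Maidenhead origin (180°W, 90°S): lon 113.8756, lat 173.9874.
Field (20°×10°, letters A–R): lon ⌊113.8756/20⌋ = 5 → F; lat ⌊173.9874/10⌋ = 17 → R.
Square (2°×1°, digits 0–9): lon ⌊13.8756/2⌋ = 6; lat ⌊3.9874/1⌋ = 3.
Subsquare (5′×2.5′, letters a–x): lon ⌊1.8756/0.0833333⌋ = 22 → w; lat ⌊0.9874/0.0416667⌋ = 23 → x.

FR63wx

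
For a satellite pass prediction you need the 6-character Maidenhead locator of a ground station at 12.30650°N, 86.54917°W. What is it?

EK62rh

Offset from 180°W / 90°S: lon 93.4508°, lat 102.3065°.
Field: 93.4508/20 → 4 → E, 102.3065/10 → 10 → K; chars EK.
Square: 13.4508/2 → 6, 2.3065/1 → 2; chars 62.
Subsquare: 1.4508/0.0833333 → 17 → r, 0.3065/0.0416667 → 7 → h; chars rh.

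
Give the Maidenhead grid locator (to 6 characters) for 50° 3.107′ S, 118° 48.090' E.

OD99jw

Add 180° to longitude and 90° to latitude: 298.8015, 39.9482.
Field: lon ⌊298.8015/20⌋ = 14 → O; lat ⌊39.9482/10⌋ = 3 → D.
Square: lon ⌊18.8015/2⌋ = 9; lat ⌊9.9482/1⌋ = 9.
Subsquare: lon ⌊0.8015/0.0833333⌋ = 9 → j; lat ⌊0.9482/0.0416667⌋ = 22 → w.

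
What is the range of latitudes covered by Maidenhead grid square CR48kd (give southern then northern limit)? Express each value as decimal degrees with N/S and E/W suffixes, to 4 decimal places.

88.1250° N, 88.1667° N

Field C=2, R=17: +2·20° lon, +17·10° lat → SW at lon -140°, lat 80°.
Square 4, 8: +4·2° lon, +8·1° lat → SW at lon -132°, lat 88°.
Subsquare k=10, d=3: +10·0.0833333° lon, +3·0.0416667° lat → SW at lon -131.167°, lat 88.125°.
Cell spans 0.0833333° lon × 0.0416667° lat.
south 88.1250° N, north 88.1667° N.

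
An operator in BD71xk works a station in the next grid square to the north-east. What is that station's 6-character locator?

BD81al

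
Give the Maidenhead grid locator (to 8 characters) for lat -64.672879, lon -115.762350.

DC25ch88

Add 180° to longitude and 90° to latitude: 64.23765, 25.32712.
Field (20°×10°, letters A–R): lon ⌊64.23765/20⌋ = 3 → D; lat ⌊25.32712/10⌋ = 2 → C.
Square (2°×1°, digits 0–9): lon ⌊4.23765/2⌋ = 2; lat ⌊5.32712/1⌋ = 5.
Subsquare (5′×2.5′, letters a–x): lon ⌊0.23765/0.0833333⌋ = 2 → c; lat ⌊0.32712/0.0416667⌋ = 7 → h.
Extended square (30″×15″, digits 0–9): lon ⌊0.07098/0.00833333⌋ = 8; lat ⌊0.03545/0.00416667⌋ = 8.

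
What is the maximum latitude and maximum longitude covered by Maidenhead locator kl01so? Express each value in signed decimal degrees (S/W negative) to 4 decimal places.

Field K=10, L=11: +10·20° lon, +11·10° lat → SW at lon 20°, lat 20°.
Square 0, 1: +0·2° lon, +1·1° lat → SW at lon 20°, lat 21°.
Subsquare s=18, o=14: +18·0.0833333° lon, +14·0.0416667° lat → SW at lon 21.5°, lat 21.5833°.
Cell spans 0.0833333° lon × 0.0416667° lat. NE corner is SW corner plus one full cell.
latitude 21.6250, longitude 21.5833.

21.6250, 21.5833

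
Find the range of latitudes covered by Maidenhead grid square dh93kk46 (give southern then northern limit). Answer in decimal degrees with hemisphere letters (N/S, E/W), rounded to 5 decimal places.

Field D=3, H=7: +3·20° lon, +7·10° lat → SW at lon -120°, lat -20°.
Square 9, 3: +9·2° lon, +3·1° lat → SW at lon -102°, lat -17°.
Subsquare k=10, k=10: +10·0.0833333° lon, +10·0.0416667° lat → SW at lon -101.167°, lat -16.5833°.
Extended square 4, 6: +4·0.00833333° lon, +6·0.00416667° lat → SW at lon -101.133°, lat -16.5583°.
Cell spans 0.00833333° lon × 0.00416667° lat.
south 16.55833° S, north 16.55417° S.

16.55833° S, 16.55417° S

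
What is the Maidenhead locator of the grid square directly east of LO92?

Longitude square 9; +1 → 10, wraps to 0, carry into field.
Longitude field L = 11; +1 → 12 = M.
The latitude characters are unchanged.

MO02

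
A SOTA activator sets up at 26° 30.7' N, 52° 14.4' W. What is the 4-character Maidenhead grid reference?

GL36

Offset from 180°W / 90°S: lon 127.76°, lat 116.51°.
Field (20°×10°, letters A–R): 127.76/20 → 6 → G, 116.51/10 → 11 → L; chars GL.
Square (2°×1°, digits 0–9): 7.76/2 → 3, 6.51/1 → 6; chars 36.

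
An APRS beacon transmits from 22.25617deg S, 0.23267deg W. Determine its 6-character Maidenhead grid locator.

Shift to the Maidenhead origin (180°W, 90°S): lon 179.7673, lat 67.7438.
Field: lon ⌊179.7673/20⌋ = 8 → I; lat ⌊67.7438/10⌋ = 6 → G.
Square: lon ⌊19.7673/2⌋ = 9; lat ⌊7.7438/1⌋ = 7.
Subsquare: lon ⌊1.7673/0.0833333⌋ = 21 → v; lat ⌊0.7438/0.0416667⌋ = 17 → r.

IG97vr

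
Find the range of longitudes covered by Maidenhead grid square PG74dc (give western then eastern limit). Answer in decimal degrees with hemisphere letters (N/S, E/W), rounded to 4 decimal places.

134.2500° E, 134.3333° E

Field P=15, G=6: +15·20° lon, +6·10° lat → SW at lon 120°, lat -30°.
Square 7, 4: +7·2° lon, +4·1° lat → SW at lon 134°, lat -26°.
Subsquare d=3, c=2: +3·0.0833333° lon, +2·0.0416667° lat → SW at lon 134.25°, lat -25.9167°.
Cell spans 0.0833333° lon × 0.0416667° lat.
west 134.2500° E, east 134.3333° E.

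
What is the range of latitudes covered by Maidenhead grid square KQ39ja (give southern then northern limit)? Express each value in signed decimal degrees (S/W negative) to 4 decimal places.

79.0000, 79.0417

Field K=10, Q=16: +10·20° lon, +16·10° lat → SW at lon 20°, lat 70°.
Square 3, 9: +3·2° lon, +9·1° lat → SW at lon 26°, lat 79°.
Subsquare j=9, a=0: +9·0.0833333° lon, +0·0.0416667° lat → SW at lon 26.75°, lat 79°.
Cell spans 0.0833333° lon × 0.0416667° lat.
south 79.0000, north 79.0417.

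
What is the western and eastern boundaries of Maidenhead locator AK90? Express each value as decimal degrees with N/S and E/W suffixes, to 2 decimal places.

162.00° W, 160.00° W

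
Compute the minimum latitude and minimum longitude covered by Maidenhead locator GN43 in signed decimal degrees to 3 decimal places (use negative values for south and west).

43.000, -52.000

Field G=6, N=13: +6·20° lon, +13·10° lat → SW at lon -60°, lat 40°.
Square 4, 3: +4·2° lon, +3·1° lat → SW at lon -52°, lat 43°.
latitude 43.000, longitude -52.000.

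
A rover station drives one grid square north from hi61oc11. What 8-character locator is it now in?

Latitude extended square 1; +1 → 2.
The longitude characters are unchanged.

HI61oc12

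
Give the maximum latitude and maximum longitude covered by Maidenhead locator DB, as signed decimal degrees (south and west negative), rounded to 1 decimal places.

-70.0, -100.0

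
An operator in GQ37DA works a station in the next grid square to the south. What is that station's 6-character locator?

GQ36dx

Latitude subsquare a = 0; −1 → -1, wraps to 23 = x, carry into square.
Latitude square 7; −1 → 6.
The longitude characters are unchanged.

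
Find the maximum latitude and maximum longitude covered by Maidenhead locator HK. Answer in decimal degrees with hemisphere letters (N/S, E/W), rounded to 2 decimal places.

20.00° N, 20.00° W

Field H=7, K=10: +7·20° lon, +10·10° lat → SW at lon -40°, lat 10°.
Cell spans 20° lon × 10° lat. NE corner is SW corner plus one full cell.
latitude 20.00° N, longitude 20.00° W.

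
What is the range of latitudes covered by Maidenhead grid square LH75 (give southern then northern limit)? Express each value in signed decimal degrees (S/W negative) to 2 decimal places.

-15.00, -14.00

Field L=11, H=7: +11·20° lon, +7·10° lat → SW at lon 40°, lat -20°.
Square 7, 5: +7·2° lon, +5·1° lat → SW at lon 54°, lat -15°.
Cell spans 2° lon × 1° lat.
south -15.00, north -14.00.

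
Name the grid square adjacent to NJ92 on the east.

OJ02

Longitude square 9; +1 → 10, wraps to 0, carry into field.
Longitude field N = 13; +1 → 14 = O.
The latitude characters are unchanged.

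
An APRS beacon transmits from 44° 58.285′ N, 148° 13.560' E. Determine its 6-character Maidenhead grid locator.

Offset from 180°W / 90°S: lon 328.2260°, lat 134.9714°.
Field: lon ⌊328.2260/20⌋ = 16 → Q; lat ⌊134.9714/10⌋ = 13 → N.
Square: lon ⌊8.2260/2⌋ = 4; lat ⌊4.9714/1⌋ = 4.
Subsquare: lon ⌊0.2260/0.0833333⌋ = 2 → c; lat ⌊0.9714/0.0416667⌋ = 23 → x.

QN44cx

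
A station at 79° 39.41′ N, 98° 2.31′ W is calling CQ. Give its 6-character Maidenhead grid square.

Offset from 180°W / 90°S: lon 81.9615°, lat 169.6568°.
Field: 81.9615/20 → 4 → E, 169.6568/10 → 16 → Q; chars EQ.
Square: 1.9615/2 → 0, 9.6568/1 → 9; chars 09.
Subsquare: 1.9615/0.0833333 → 23 → x, 0.6568/0.0416667 → 15 → p; chars xp.

EQ09xp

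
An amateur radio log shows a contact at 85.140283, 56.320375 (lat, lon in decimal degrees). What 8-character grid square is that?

LR85dd83

Offset from 180°W / 90°S: lon 236.32038°, lat 175.14028°.
Field: 236.32038/20 → 11 → L, 175.14028/10 → 17 → R; chars LR.
Square: 16.32038/2 → 8, 5.14028/1 → 5; chars 85.
Subsquare: 0.32038/0.0833333 → 3 → d, 0.14028/0.0416667 → 3 → d; chars dd.
Extended square: 0.07038/0.00833333 → 8, 0.01528/0.00416667 → 3; chars 83.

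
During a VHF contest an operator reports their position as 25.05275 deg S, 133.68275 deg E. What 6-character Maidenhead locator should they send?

Offset from 180°W / 90°S: lon 313.6827°, lat 64.9472°.
Field: lon ⌊313.6827/20⌋ = 15 → P; lat ⌊64.9472/10⌋ = 6 → G.
Square: lon ⌊13.6827/2⌋ = 6; lat ⌊4.9472/1⌋ = 4.
Subsquare: lon ⌊1.6827/0.0833333⌋ = 20 → u; lat ⌊0.9472/0.0416667⌋ = 22 → w.

PG64uw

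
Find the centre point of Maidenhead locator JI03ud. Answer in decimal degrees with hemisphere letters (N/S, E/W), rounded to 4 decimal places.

6.8542° S, 1.7083° E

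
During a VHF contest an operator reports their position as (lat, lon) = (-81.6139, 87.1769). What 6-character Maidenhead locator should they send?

NA38oj

Add 180° to longitude and 90° to latitude: 267.1769, 8.3861.
Field (20°×10°, letters A–R): 267.1769/20 → 13 → N, 8.3861/10 → 0 → A; chars NA.
Square (2°×1°, digits 0–9): 7.1769/2 → 3, 8.3861/1 → 8; chars 38.
Subsquare (5′×2.5′, letters a–x): 1.1769/0.0833333 → 14 → o, 0.3861/0.0416667 → 9 → j; chars oj.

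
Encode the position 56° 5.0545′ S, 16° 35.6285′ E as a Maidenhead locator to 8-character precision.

Offset from 180°W / 90°S: lon 196.59381°, lat 33.91576°.
Field: 196.59381/20 → 9 → J, 33.91576/10 → 3 → D; chars JD.
Square: 16.59381/2 → 8, 3.91576/1 → 3; chars 83.
Subsquare: 0.59381/0.0833333 → 7 → h, 0.91576/0.0416667 → 21 → v; chars hv.
Extended square: 0.01047/0.00833333 → 1, 0.04076/0.00416667 → 9; chars 19.

JD83hv19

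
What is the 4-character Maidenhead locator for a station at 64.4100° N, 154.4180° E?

Add 180° to longitude and 90° to latitude: 334.42, 154.41.
Field: lon ⌊334.42/20⌋ = 16 → Q; lat ⌊154.41/10⌋ = 15 → P.
Square: lon ⌊14.42/2⌋ = 7; lat ⌊4.41/1⌋ = 4.

QP74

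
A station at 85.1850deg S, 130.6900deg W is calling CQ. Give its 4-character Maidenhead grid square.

CA44

Offset from 180°W / 90°S: lon 49.31°, lat 4.81°.
Field: lon ⌊49.31/20⌋ = 2 → C; lat ⌊4.81/10⌋ = 0 → A.
Square: lon ⌊9.31/2⌋ = 4; lat ⌊4.81/1⌋ = 4.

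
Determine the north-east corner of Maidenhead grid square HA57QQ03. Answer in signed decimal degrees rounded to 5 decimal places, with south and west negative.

-82.31667, -28.65833

Field H=7, A=0: +7·20° lon, +0·10° lat → SW at lon -40°, lat -90°.
Square 5, 7: +5·2° lon, +7·1° lat → SW at lon -30°, lat -83°.
Subsquare q=16, q=16: +16·0.0833333° lon, +16·0.0416667° lat → SW at lon -28.6667°, lat -82.3333°.
Extended square 0, 3: +0·0.00833333° lon, +3·0.00416667° lat → SW at lon -28.6667°, lat -82.3208°.
Cell spans 0.00833333° lon × 0.00416667° lat. NE corner is SW corner plus one full cell.
latitude -82.31667, longitude -28.65833.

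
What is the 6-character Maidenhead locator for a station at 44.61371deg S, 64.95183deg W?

FE75mj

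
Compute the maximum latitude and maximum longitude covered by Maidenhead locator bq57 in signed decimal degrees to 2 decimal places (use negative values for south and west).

78.00, -148.00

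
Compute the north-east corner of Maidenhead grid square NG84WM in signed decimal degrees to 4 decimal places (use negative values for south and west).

Field N=13, G=6: +13·20° lon, +6·10° lat → SW at lon 80°, lat -30°.
Square 8, 4: +8·2° lon, +4·1° lat → SW at lon 96°, lat -26°.
Subsquare w=22, m=12: +22·0.0833333° lon, +12·0.0416667° lat → SW at lon 97.8333°, lat -25.5°.
Cell spans 0.0833333° lon × 0.0416667° lat. NE corner is SW corner plus one full cell.
latitude -25.4583, longitude 97.9167.

-25.4583, 97.9167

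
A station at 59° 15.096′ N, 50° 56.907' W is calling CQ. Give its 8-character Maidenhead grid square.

GO49mg60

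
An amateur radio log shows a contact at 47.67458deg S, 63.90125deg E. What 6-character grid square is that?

ME12wh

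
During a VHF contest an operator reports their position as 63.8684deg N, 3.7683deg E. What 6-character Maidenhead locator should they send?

JP13vu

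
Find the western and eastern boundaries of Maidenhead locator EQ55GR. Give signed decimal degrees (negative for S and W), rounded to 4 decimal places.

-89.5000, -89.4167

Field E=4, Q=16: +4·20° lon, +16·10° lat → SW at lon -100°, lat 70°.
Square 5, 5: +5·2° lon, +5·1° lat → SW at lon -90°, lat 75°.
Subsquare g=6, r=17: +6·0.0833333° lon, +17·0.0416667° lat → SW at lon -89.5°, lat 75.7083°.
Cell spans 0.0833333° lon × 0.0416667° lat.
west -89.5000, east -89.4167.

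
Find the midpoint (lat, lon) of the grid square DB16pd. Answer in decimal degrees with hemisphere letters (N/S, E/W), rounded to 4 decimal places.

Field D=3, B=1: +3·20° lon, +1·10° lat → SW at lon -120°, lat -80°.
Square 1, 6: +1·2° lon, +6·1° lat → SW at lon -118°, lat -74°.
Subsquare p=15, d=3: +15·0.0833333° lon, +3·0.0416667° lat → SW at lon -116.75°, lat -73.875°.
Cell spans 0.0833333° lon × 0.0416667° lat. Centre is SW corner plus half of each.
latitude 73.8542° S, longitude 116.7083° W.

73.8542° S, 116.7083° W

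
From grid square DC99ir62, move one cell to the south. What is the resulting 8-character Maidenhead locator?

Latitude extended square 2; −1 → 1.
The longitude characters are unchanged.

DC99ir61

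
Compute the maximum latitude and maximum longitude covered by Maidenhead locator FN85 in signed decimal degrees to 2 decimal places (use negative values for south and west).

46.00, -62.00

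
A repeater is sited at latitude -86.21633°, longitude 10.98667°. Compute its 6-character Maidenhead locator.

JA53ls

Offset from 180°W / 90°S: lon 190.9867°, lat 3.7837°.
Field: 190.9867/20 → 9 → J, 3.7837/10 → 0 → A; chars JA.
Square: 10.9867/2 → 5, 3.7837/1 → 3; chars 53.
Subsquare: 0.9867/0.0833333 → 11 → l, 0.7837/0.0416667 → 18 → s; chars ls.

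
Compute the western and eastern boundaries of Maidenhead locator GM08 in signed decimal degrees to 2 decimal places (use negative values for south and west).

Field G=6, M=12: +6·20° lon, +12·10° lat → SW at lon -60°, lat 30°.
Square 0, 8: +0·2° lon, +8·1° lat → SW at lon -60°, lat 38°.
Cell spans 2° lon × 1° lat.
west -60.00, east -58.00.

-60.00, -58.00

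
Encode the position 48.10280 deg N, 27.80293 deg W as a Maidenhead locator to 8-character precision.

Add 180° to longitude and 90° to latitude: 152.19707, 138.10280.
Field: lon ⌊152.19707/20⌋ = 7 → H; lat ⌊138.10280/10⌋ = 13 → N.
Square: lon ⌊12.19707/2⌋ = 6; lat ⌊8.10280/1⌋ = 8.
Subsquare: lon ⌊0.19707/0.0833333⌋ = 2 → c; lat ⌊0.10280/0.0416667⌋ = 2 → c.
Extended square: lon ⌊0.03040/0.00833333⌋ = 3; lat ⌊0.01947/0.00416667⌋ = 4.

HN68cc34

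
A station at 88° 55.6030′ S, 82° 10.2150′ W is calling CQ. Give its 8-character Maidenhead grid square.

EA81vb97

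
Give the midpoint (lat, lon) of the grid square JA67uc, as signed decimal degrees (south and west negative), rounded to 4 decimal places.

Field J=9, A=0: +9·20° lon, +0·10° lat → SW at lon 0°, lat -90°.
Square 6, 7: +6·2° lon, +7·1° lat → SW at lon 12°, lat -83°.
Subsquare u=20, c=2: +20·0.0833333° lon, +2·0.0416667° lat → SW at lon 13.6667°, lat -82.9167°.
Cell spans 0.0833333° lon × 0.0416667° lat. Centre is SW corner plus half of each.
latitude -82.8958, longitude 13.7083.

-82.8958, 13.7083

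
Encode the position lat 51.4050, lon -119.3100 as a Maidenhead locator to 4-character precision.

Add 180° to longitude and 90° to latitude: 60.69, 141.41.
Field: lon ⌊60.69/20⌋ = 3 → D; lat ⌊141.41/10⌋ = 14 → O.
Square: lon ⌊0.69/2⌋ = 0; lat ⌊1.41/1⌋ = 1.

DO01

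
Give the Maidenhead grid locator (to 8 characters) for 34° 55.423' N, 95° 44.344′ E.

NM74uw81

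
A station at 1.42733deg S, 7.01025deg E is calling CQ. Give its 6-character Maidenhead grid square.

Add 180° to longitude and 90° to latitude: 187.0103, 88.5727.
Field: lon ⌊187.0103/20⌋ = 9 → J; lat ⌊88.5727/10⌋ = 8 → I.
Square: lon ⌊7.0103/2⌋ = 3; lat ⌊8.5727/1⌋ = 8.
Subsquare: lon ⌊1.0103/0.0833333⌋ = 12 → m; lat ⌊0.5727/0.0416667⌋ = 13 → n.

JI38mn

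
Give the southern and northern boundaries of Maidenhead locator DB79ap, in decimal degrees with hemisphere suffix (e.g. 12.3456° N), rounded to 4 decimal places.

Field D=3, B=1: +3·20° lon, +1·10° lat → SW at lon -120°, lat -80°.
Square 7, 9: +7·2° lon, +9·1° lat → SW at lon -106°, lat -71°.
Subsquare a=0, p=15: +0·0.0833333° lon, +15·0.0416667° lat → SW at lon -106°, lat -70.375°.
Cell spans 0.0833333° lon × 0.0416667° lat.
south 70.3750° S, north 70.3333° S.

70.3750° S, 70.3333° S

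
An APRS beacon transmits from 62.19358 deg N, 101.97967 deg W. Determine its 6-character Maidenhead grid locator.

DP92ae

Add 180° to longitude and 90° to latitude: 78.0203, 152.1936.
Field (20°×10°, letters A–R): 78.0203/20 → 3 → D, 152.1936/10 → 15 → P; chars DP.
Square (2°×1°, digits 0–9): 18.0203/2 → 9, 2.1936/1 → 2; chars 92.
Subsquare (5′×2.5′, letters a–x): 0.0203/0.0833333 → 0 → a, 0.1936/0.0416667 → 4 → e; chars ae.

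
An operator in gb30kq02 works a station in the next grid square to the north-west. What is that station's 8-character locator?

Longitude extended square 0; −1 → -1, wraps to 9, carry into subsquare.
Longitude subsquare k = 10; −1 → 9 = j.
Latitude extended square 2; +1 → 3.

GB30jq93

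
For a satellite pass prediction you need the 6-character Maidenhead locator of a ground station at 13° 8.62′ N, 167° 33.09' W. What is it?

AK63fd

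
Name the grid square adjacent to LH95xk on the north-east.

MH05al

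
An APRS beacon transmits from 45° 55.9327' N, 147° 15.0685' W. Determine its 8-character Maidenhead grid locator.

BN65iw93

Shift to the Maidenhead origin (180°W, 90°S): lon 32.74886, lat 135.93221.
Field: lon ⌊32.74886/20⌋ = 1 → B; lat ⌊135.93221/10⌋ = 13 → N.
Square: lon ⌊12.74886/2⌋ = 6; lat ⌊5.93221/1⌋ = 5.
Subsquare: lon ⌊0.74886/0.0833333⌋ = 8 → i; lat ⌊0.93221/0.0416667⌋ = 22 → w.
Extended square: lon ⌊0.08219/0.00833333⌋ = 9; lat ⌊0.01554/0.00416667⌋ = 3.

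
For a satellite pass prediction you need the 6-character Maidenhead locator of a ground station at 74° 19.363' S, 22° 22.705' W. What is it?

Add 180° to longitude and 90° to latitude: 157.6216, 15.6773.
Field: 157.6216/20 → 7 → H, 15.6773/10 → 1 → B; chars HB.
Square: 17.6216/2 → 8, 5.6773/1 → 5; chars 85.
Subsquare: 1.6216/0.0833333 → 19 → t, 0.6773/0.0416667 → 16 → q; chars tq.

HB85tq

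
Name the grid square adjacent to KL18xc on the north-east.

KL28ad

Longitude subsquare x = 23; +1 → 24, wraps to 0 = a, carry into square.
Longitude square 1; +1 → 2.
Latitude subsquare c = 2; +1 → 3 = d.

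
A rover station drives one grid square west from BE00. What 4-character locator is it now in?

AE90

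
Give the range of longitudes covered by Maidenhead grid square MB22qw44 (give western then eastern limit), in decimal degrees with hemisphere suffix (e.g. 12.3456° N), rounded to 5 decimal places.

65.36667° E, 65.37500° E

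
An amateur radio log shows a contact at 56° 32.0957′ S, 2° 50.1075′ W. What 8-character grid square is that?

ID83nl91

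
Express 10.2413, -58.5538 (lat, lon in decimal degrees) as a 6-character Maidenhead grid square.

Add 180° to longitude and 90° to latitude: 121.4462, 100.2413.
Field: 121.4462/20 → 6 → G, 100.2413/10 → 10 → K; chars GK.
Square: 1.4462/2 → 0, 0.2413/1 → 0; chars 00.
Subsquare: 1.4462/0.0833333 → 17 → r, 0.2413/0.0416667 → 5 → f; chars rf.

GK00rf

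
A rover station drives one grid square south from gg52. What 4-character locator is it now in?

GG51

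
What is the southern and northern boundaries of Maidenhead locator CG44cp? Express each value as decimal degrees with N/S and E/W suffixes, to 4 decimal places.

25.3750° S, 25.3333° S

Field C=2, G=6: +2·20° lon, +6·10° lat → SW at lon -140°, lat -30°.
Square 4, 4: +4·2° lon, +4·1° lat → SW at lon -132°, lat -26°.
Subsquare c=2, p=15: +2·0.0833333° lon, +15·0.0416667° lat → SW at lon -131.833°, lat -25.375°.
Cell spans 0.0833333° lon × 0.0416667° lat.
south 25.3750° S, north 25.3333° S.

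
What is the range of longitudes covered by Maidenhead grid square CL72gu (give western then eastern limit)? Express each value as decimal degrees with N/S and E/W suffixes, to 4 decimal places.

Field C=2, L=11: +2·20° lon, +11·10° lat → SW at lon -140°, lat 20°.
Square 7, 2: +7·2° lon, +2·1° lat → SW at lon -126°, lat 22°.
Subsquare g=6, u=20: +6·0.0833333° lon, +20·0.0416667° lat → SW at lon -125.5°, lat 22.8333°.
Cell spans 0.0833333° lon × 0.0416667° lat.
west 125.5000° W, east 125.4167° W.

125.5000° W, 125.4167° W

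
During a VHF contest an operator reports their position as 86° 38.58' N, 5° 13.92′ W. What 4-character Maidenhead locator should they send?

IR76

Offset from 180°W / 90°S: lon 174.77°, lat 176.64°.
Field: 174.77/20 → 8 → I, 176.64/10 → 17 → R; chars IR.
Square: 14.77/2 → 7, 6.64/1 → 6; chars 76.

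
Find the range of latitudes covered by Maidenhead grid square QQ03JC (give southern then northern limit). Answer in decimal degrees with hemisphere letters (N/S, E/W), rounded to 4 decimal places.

Field Q=16, Q=16: +16·20° lon, +16·10° lat → SW at lon 140°, lat 70°.
Square 0, 3: +0·2° lon, +3·1° lat → SW at lon 140°, lat 73°.
Subsquare j=9, c=2: +9·0.0833333° lon, +2·0.0416667° lat → SW at lon 140.75°, lat 73.0833°.
Cell spans 0.0833333° lon × 0.0416667° lat.
south 73.0833° N, north 73.1250° N.

73.0833° N, 73.1250° N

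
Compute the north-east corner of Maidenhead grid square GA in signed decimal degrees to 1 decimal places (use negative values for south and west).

Field G=6, A=0: +6·20° lon, +0·10° lat → SW at lon -60°, lat -90°.
Cell spans 20° lon × 10° lat. NE corner is SW corner plus one full cell.
latitude -80.0, longitude -40.0.

-80.0, -40.0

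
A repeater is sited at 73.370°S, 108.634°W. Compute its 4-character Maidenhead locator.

DB56

Add 180° to longitude and 90° to latitude: 71.37, 16.63.
Field: 71.37/20 → 3 → D, 16.63/10 → 1 → B; chars DB.
Square: 11.37/2 → 5, 6.63/1 → 6; chars 56.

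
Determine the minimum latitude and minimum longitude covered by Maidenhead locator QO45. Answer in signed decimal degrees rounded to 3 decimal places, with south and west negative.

55.000, 148.000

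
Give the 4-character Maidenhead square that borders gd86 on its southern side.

GD85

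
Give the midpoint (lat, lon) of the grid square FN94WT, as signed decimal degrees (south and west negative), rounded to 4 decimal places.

44.8125, -60.1250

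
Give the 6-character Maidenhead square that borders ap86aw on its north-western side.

AP76xx

Longitude subsquare a = 0; −1 → -1, wraps to 23 = x, carry into square.
Longitude square 8; −1 → 7.
Latitude subsquare w = 22; +1 → 23 = x.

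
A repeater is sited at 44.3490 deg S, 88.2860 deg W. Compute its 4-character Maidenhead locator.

Shift to the Maidenhead origin (180°W, 90°S): lon 91.71, lat 45.65.
Field (20°×10°, letters A–R): 91.71/20 → 4 → E, 45.65/10 → 4 → E; chars EE.
Square (2°×1°, digits 0–9): 11.71/2 → 5, 5.65/1 → 5; chars 55.

EE55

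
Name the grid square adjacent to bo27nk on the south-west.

BO27mj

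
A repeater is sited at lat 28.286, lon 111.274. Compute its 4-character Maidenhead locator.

Offset from 180°W / 90°S: lon 291.27°, lat 118.29°.
Field (20°×10°, letters A–R): 291.27/20 → 14 → O, 118.29/10 → 11 → L; chars OL.
Square (2°×1°, digits 0–9): 11.27/2 → 5, 8.29/1 → 8; chars 58.

OL58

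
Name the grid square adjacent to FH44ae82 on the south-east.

FH44ae91

Longitude extended square 8; +1 → 9.
Latitude extended square 2; −1 → 1.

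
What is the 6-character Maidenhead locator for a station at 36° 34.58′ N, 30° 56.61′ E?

Offset from 180°W / 90°S: lon 210.9435°, lat 126.5763°.
Field: lon ⌊210.9435/20⌋ = 10 → K; lat ⌊126.5763/10⌋ = 12 → M.
Square: lon ⌊10.9435/2⌋ = 5; lat ⌊6.5763/1⌋ = 6.
Subsquare: lon ⌊0.9435/0.0833333⌋ = 11 → l; lat ⌊0.5763/0.0416667⌋ = 13 → n.

KM56ln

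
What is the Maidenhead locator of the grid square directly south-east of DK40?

Longitude square 4; +1 → 5.
Latitude square 0; −1 → -1, wraps to 9, carry into field.
Latitude field K = 10; −1 → 9 = J.

DJ59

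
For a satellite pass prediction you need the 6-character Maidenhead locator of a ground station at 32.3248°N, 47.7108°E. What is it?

LM32uh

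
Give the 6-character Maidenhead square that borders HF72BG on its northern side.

HF72bh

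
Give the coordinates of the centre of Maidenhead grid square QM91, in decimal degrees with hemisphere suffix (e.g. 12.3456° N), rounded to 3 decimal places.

31.500° N, 159.000° E

Field Q=16, M=12: +16·20° lon, +12·10° lat → SW at lon 140°, lat 30°.
Square 9, 1: +9·2° lon, +1·1° lat → SW at lon 158°, lat 31°.
Cell spans 2° lon × 1° lat. Centre is SW corner plus half of each.
latitude 31.500° N, longitude 159.000° E.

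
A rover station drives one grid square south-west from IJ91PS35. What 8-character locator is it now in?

Longitude extended square 3; −1 → 2.
Latitude extended square 5; −1 → 4.

IJ91ps24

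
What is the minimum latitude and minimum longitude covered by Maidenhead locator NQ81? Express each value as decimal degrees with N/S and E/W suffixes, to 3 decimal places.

71.000° N, 96.000° E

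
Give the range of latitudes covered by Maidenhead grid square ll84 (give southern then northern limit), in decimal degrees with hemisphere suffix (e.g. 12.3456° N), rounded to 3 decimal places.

Field L=11, L=11: +11·20° lon, +11·10° lat → SW at lon 40°, lat 20°.
Square 8, 4: +8·2° lon, +4·1° lat → SW at lon 56°, lat 24°.
Cell spans 2° lon × 1° lat.
south 24.000° N, north 25.000° N.

24.000° N, 25.000° N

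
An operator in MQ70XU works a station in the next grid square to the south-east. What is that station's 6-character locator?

Longitude subsquare x = 23; +1 → 24, wraps to 0 = a, carry into square.
Longitude square 7; +1 → 8.
Latitude subsquare u = 20; −1 → 19 = t.

MQ80at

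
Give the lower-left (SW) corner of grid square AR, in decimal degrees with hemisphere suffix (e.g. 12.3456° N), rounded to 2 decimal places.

80.00° N, 180.00° W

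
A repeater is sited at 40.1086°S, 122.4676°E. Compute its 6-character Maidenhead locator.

Shift to the Maidenhead origin (180°W, 90°S): lon 302.4676, lat 49.8914.
Field: 302.4676/20 → 15 → P, 49.8914/10 → 4 → E; chars PE.
Square: 2.4676/2 → 1, 9.8914/1 → 9; chars 19.
Subsquare: 0.4676/0.0833333 → 5 → f, 0.8914/0.0416667 → 21 → v; chars fv.

PE19fv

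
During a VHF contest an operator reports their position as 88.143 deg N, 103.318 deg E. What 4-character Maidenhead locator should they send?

OR18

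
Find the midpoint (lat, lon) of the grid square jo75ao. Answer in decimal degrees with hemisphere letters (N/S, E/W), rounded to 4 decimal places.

55.6042° N, 14.0417° E

Field J=9, O=14: +9·20° lon, +14·10° lat → SW at lon 0°, lat 50°.
Square 7, 5: +7·2° lon, +5·1° lat → SW at lon 14°, lat 55°.
Subsquare a=0, o=14: +0·0.0833333° lon, +14·0.0416667° lat → SW at lon 14°, lat 55.5833°.
Cell spans 0.0833333° lon × 0.0416667° lat. Centre is SW corner plus half of each.
latitude 55.6042° N, longitude 14.0417° E.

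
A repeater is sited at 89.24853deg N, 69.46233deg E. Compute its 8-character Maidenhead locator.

MR49rf59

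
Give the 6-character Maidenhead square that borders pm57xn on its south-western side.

Longitude subsquare x = 23; −1 → 22 = w.
Latitude subsquare n = 13; −1 → 12 = m.

PM57wm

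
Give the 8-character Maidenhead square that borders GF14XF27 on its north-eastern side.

Longitude extended square 2; +1 → 3.
Latitude extended square 7; +1 → 8.

GF14xf38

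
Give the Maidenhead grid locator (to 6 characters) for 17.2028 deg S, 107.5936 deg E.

OH32tt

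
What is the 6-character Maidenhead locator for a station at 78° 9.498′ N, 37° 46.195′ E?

Offset from 180°W / 90°S: lon 217.7699°, lat 168.1583°.
Field: 217.7699/20 → 10 → K, 168.1583/10 → 16 → Q; chars KQ.
Square: 17.7699/2 → 8, 8.1583/1 → 8; chars 88.
Subsquare: 1.7699/0.0833333 → 21 → v, 0.1583/0.0416667 → 3 → d; chars vd.

KQ88vd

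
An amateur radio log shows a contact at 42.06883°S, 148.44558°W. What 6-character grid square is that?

BE57sw

Shift to the Maidenhead origin (180°W, 90°S): lon 31.5544, lat 47.9312.
Field (20°×10°, letters A–R): lon ⌊31.5544/20⌋ = 1 → B; lat ⌊47.9312/10⌋ = 4 → E.
Square (2°×1°, digits 0–9): lon ⌊11.5544/2⌋ = 5; lat ⌊7.9312/1⌋ = 7.
Subsquare (5′×2.5′, letters a–x): lon ⌊1.5544/0.0833333⌋ = 18 → s; lat ⌊0.9312/0.0416667⌋ = 22 → w.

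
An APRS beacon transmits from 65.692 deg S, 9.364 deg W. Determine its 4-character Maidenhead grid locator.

Add 180° to longitude and 90° to latitude: 170.64, 24.31.
Field: 170.64/20 → 8 → I, 24.31/10 → 2 → C; chars IC.
Square: 10.64/2 → 5, 4.31/1 → 4; chars 54.

IC54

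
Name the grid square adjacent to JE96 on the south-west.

JE85

Longitude square 9; −1 → 8.
Latitude square 6; −1 → 5.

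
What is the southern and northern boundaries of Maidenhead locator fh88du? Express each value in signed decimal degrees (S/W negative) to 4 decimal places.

-11.1667, -11.1250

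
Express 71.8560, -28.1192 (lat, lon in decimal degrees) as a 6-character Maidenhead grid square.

Offset from 180°W / 90°S: lon 151.8808°, lat 161.8560°.
Field: lon ⌊151.8808/20⌋ = 7 → H; lat ⌊161.8560/10⌋ = 16 → Q.
Square: lon ⌊11.8808/2⌋ = 5; lat ⌊1.8560/1⌋ = 1.
Subsquare: lon ⌊1.8808/0.0833333⌋ = 22 → w; lat ⌊0.8560/0.0416667⌋ = 20 → u.

HQ51wu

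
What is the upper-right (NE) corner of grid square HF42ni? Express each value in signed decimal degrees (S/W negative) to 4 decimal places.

Field H=7, F=5: +7·20° lon, +5·10° lat → SW at lon -40°, lat -40°.
Square 4, 2: +4·2° lon, +2·1° lat → SW at lon -32°, lat -38°.
Subsquare n=13, i=8: +13·0.0833333° lon, +8·0.0416667° lat → SW at lon -30.9167°, lat -37.6667°.
Cell spans 0.0833333° lon × 0.0416667° lat. NE corner is SW corner plus one full cell.
latitude -37.6250, longitude -30.8333.

-37.6250, -30.8333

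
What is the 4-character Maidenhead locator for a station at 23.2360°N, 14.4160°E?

JL73

Add 180° to longitude and 90° to latitude: 194.42, 113.24.
Field (20°×10°, letters A–R): lon ⌊194.42/20⌋ = 9 → J; lat ⌊113.24/10⌋ = 11 → L.
Square (2°×1°, digits 0–9): lon ⌊14.42/2⌋ = 7; lat ⌊3.24/1⌋ = 3.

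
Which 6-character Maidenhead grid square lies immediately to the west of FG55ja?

FG55ia

Longitude subsquare j = 9; −1 → 8 = i.
The latitude characters are unchanged.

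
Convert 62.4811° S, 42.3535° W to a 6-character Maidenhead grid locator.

Shift to the Maidenhead origin (180°W, 90°S): lon 137.6465, lat 27.5189.
Field: 137.6465/20 → 6 → G, 27.5189/10 → 2 → C; chars GC.
Square: 17.6465/2 → 8, 7.5189/1 → 7; chars 87.
Subsquare: 1.6465/0.0833333 → 19 → t, 0.5189/0.0416667 → 12 → m; chars tm.

GC87tm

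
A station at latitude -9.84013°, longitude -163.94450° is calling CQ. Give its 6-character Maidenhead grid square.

AI80ad

Offset from 180°W / 90°S: lon 16.0555°, lat 80.1599°.
Field: lon ⌊16.0555/20⌋ = 0 → A; lat ⌊80.1599/10⌋ = 8 → I.
Square: lon ⌊16.0555/2⌋ = 8; lat ⌊0.1599/1⌋ = 0.
Subsquare: lon ⌊0.0555/0.0833333⌋ = 0 → a; lat ⌊0.1599/0.0416667⌋ = 3 → d.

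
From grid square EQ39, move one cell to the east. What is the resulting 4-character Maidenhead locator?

Longitude square 3; +1 → 4.
The latitude characters are unchanged.

EQ49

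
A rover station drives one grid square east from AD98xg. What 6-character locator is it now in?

Longitude subsquare x = 23; +1 → 24, wraps to 0 = a, carry into square.
Longitude square 9; +1 → 10, wraps to 0, carry into field.
Longitude field A = 0; +1 → 1 = B.
The latitude characters are unchanged.

BD08ag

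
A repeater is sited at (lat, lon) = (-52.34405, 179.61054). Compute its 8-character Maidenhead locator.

RD97tp37

Shift to the Maidenhead origin (180°W, 90°S): lon 359.61054, lat 37.65595.
Field: 359.61054/20 → 17 → R, 37.65595/10 → 3 → D; chars RD.
Square: 19.61054/2 → 9, 7.65595/1 → 7; chars 97.
Subsquare: 1.61054/0.0833333 → 19 → t, 0.65595/0.0416667 → 15 → p; chars tp.
Extended square: 0.02721/0.00833333 → 3, 0.03095/0.00416667 → 7; chars 37.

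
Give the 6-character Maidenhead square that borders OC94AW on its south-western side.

OC84xv

Longitude subsquare a = 0; −1 → -1, wraps to 23 = x, carry into square.
Longitude square 9; −1 → 8.
Latitude subsquare w = 22; −1 → 21 = v.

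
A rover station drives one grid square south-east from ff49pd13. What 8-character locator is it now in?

Longitude extended square 1; +1 → 2.
Latitude extended square 3; −1 → 2.

FF49pd22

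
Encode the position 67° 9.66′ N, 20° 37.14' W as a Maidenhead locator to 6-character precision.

Add 180° to longitude and 90° to latitude: 159.3810, 157.1610.
Field: 159.3810/20 → 7 → H, 157.1610/10 → 15 → P; chars HP.
Square: 19.3810/2 → 9, 7.1610/1 → 7; chars 97.
Subsquare: 1.3810/0.0833333 → 16 → q, 0.1610/0.0416667 → 3 → d; chars qd.

HP97qd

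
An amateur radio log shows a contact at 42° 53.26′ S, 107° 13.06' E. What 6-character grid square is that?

Add 180° to longitude and 90° to latitude: 287.2177, 47.1123.
Field: 287.2177/20 → 14 → O, 47.1123/10 → 4 → E; chars OE.
Square: 7.2177/2 → 3, 7.1123/1 → 7; chars 37.
Subsquare: 1.2177/0.0833333 → 14 → o, 0.1123/0.0416667 → 2 → c; chars oc.

OE37oc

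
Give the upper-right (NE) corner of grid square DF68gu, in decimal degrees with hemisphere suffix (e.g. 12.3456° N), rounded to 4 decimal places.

31.1250° S, 107.4167° W

Field D=3, F=5: +3·20° lon, +5·10° lat → SW at lon -120°, lat -40°.
Square 6, 8: +6·2° lon, +8·1° lat → SW at lon -108°, lat -32°.
Subsquare g=6, u=20: +6·0.0833333° lon, +20·0.0416667° lat → SW at lon -107.5°, lat -31.1667°.
Cell spans 0.0833333° lon × 0.0416667° lat. NE corner is SW corner plus one full cell.
latitude 31.1250° S, longitude 107.4167° W.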